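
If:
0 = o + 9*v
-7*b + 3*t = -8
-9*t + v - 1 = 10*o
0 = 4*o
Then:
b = 23/21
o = 0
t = -1/9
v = 0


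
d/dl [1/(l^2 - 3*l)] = (3 - 2*l)/(l^2*(l - 3)^2)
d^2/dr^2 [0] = 0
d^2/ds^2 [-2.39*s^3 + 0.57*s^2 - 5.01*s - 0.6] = 1.14 - 14.34*s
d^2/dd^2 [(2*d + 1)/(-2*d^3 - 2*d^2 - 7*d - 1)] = 2*(-(2*d + 1)*(6*d^2 + 4*d + 7)^2 + 2*(6*d^2 + 4*d + (2*d + 1)*(3*d + 1) + 7)*(2*d^3 + 2*d^2 + 7*d + 1))/(2*d^3 + 2*d^2 + 7*d + 1)^3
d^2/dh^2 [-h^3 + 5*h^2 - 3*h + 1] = 10 - 6*h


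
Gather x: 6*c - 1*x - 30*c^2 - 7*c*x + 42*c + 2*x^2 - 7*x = -30*c^2 + 48*c + 2*x^2 + x*(-7*c - 8)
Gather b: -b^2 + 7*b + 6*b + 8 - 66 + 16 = -b^2 + 13*b - 42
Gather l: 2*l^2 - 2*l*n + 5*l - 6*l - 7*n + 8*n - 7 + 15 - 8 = 2*l^2 + l*(-2*n - 1) + n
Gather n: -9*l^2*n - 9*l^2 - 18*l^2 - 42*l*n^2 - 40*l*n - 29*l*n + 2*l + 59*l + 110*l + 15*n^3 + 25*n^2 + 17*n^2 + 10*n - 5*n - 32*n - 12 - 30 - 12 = -27*l^2 + 171*l + 15*n^3 + n^2*(42 - 42*l) + n*(-9*l^2 - 69*l - 27) - 54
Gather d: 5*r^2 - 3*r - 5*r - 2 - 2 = 5*r^2 - 8*r - 4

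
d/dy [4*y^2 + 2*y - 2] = 8*y + 2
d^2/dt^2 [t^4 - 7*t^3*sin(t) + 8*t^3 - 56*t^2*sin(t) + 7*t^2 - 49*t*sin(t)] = 7*t^3*sin(t) + 56*t^2*sin(t) - 42*t^2*cos(t) + 12*t^2 + 7*t*sin(t) - 224*t*cos(t) + 48*t - 112*sin(t) - 98*cos(t) + 14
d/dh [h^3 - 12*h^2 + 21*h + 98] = 3*h^2 - 24*h + 21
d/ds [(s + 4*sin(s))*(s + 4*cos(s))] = 4*sqrt(2)*s*cos(s + pi/4) + 2*s + 4*sqrt(2)*sin(s + pi/4) + 16*cos(2*s)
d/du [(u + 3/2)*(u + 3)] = 2*u + 9/2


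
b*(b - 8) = b^2 - 8*b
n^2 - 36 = (n - 6)*(n + 6)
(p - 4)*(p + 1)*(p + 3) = p^3 - 13*p - 12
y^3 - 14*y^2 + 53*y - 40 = (y - 8)*(y - 5)*(y - 1)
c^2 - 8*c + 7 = (c - 7)*(c - 1)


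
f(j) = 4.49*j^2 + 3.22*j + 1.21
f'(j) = 8.98*j + 3.22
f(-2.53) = 21.80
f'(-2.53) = -19.50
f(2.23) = 30.72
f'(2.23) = 23.25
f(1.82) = 21.94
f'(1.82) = 19.56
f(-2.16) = 15.20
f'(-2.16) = -16.18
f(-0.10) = 0.93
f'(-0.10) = 2.32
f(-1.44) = 5.88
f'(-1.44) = -9.71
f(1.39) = 14.36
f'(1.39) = 15.70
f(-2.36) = 18.62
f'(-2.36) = -17.97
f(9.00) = 393.88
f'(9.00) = 84.04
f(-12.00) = 609.13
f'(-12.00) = -104.54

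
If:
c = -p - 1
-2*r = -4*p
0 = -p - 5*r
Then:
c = -1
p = 0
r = 0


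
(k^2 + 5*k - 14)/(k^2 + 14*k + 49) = (k - 2)/(k + 7)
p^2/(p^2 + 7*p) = p/(p + 7)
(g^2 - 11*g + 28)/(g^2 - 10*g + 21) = (g - 4)/(g - 3)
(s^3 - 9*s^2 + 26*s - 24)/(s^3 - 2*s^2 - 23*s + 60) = (s - 2)/(s + 5)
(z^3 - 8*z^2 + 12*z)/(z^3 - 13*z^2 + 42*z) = (z - 2)/(z - 7)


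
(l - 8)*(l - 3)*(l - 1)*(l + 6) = l^4 - 6*l^3 - 37*l^2 + 186*l - 144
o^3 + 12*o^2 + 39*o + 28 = (o + 1)*(o + 4)*(o + 7)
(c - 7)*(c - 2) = c^2 - 9*c + 14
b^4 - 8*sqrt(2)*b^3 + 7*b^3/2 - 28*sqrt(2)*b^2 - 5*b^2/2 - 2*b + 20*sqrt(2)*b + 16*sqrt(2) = (b - 1)*(b + 1/2)*(b + 4)*(b - 8*sqrt(2))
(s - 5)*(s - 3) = s^2 - 8*s + 15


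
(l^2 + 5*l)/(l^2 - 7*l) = (l + 5)/(l - 7)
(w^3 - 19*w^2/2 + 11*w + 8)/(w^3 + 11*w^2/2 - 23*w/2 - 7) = (w - 8)/(w + 7)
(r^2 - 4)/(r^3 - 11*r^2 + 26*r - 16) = (r + 2)/(r^2 - 9*r + 8)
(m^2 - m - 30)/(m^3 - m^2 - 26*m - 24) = (m + 5)/(m^2 + 5*m + 4)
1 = 1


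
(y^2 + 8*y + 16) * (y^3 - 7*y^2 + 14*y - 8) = y^5 + y^4 - 26*y^3 - 8*y^2 + 160*y - 128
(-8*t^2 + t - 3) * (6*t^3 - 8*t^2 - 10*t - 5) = -48*t^5 + 70*t^4 + 54*t^3 + 54*t^2 + 25*t + 15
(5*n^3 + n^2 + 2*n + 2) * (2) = 10*n^3 + 2*n^2 + 4*n + 4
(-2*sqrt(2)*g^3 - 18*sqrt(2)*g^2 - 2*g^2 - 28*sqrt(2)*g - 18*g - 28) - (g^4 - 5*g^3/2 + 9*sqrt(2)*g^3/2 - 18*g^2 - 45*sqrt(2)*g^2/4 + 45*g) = -g^4 - 13*sqrt(2)*g^3/2 + 5*g^3/2 - 27*sqrt(2)*g^2/4 + 16*g^2 - 63*g - 28*sqrt(2)*g - 28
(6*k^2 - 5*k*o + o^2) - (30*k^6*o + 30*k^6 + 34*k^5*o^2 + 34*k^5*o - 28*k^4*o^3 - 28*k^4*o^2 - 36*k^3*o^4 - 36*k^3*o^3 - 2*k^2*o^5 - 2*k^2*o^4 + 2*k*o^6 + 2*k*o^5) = -30*k^6*o - 30*k^6 - 34*k^5*o^2 - 34*k^5*o + 28*k^4*o^3 + 28*k^4*o^2 + 36*k^3*o^4 + 36*k^3*o^3 + 2*k^2*o^5 + 2*k^2*o^4 + 6*k^2 - 2*k*o^6 - 2*k*o^5 - 5*k*o + o^2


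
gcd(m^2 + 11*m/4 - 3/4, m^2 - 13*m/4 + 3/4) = m - 1/4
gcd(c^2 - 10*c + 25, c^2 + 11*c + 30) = 1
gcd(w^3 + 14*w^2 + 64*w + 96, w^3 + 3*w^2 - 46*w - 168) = w^2 + 10*w + 24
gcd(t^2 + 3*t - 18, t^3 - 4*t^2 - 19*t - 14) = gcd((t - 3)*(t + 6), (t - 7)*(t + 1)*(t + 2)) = 1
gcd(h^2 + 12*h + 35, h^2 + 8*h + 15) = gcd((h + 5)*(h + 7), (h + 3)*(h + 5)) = h + 5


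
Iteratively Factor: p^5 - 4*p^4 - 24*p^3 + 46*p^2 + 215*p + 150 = (p + 2)*(p^4 - 6*p^3 - 12*p^2 + 70*p + 75) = (p + 1)*(p + 2)*(p^3 - 7*p^2 - 5*p + 75) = (p - 5)*(p + 1)*(p + 2)*(p^2 - 2*p - 15) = (p - 5)^2*(p + 1)*(p + 2)*(p + 3)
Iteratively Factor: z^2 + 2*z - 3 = (z - 1)*(z + 3)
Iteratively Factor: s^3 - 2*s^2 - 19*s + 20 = (s - 5)*(s^2 + 3*s - 4) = (s - 5)*(s - 1)*(s + 4)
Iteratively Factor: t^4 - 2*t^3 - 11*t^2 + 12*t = (t - 4)*(t^3 + 2*t^2 - 3*t) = t*(t - 4)*(t^2 + 2*t - 3) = t*(t - 4)*(t - 1)*(t + 3)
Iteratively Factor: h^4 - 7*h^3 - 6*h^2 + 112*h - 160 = (h - 5)*(h^3 - 2*h^2 - 16*h + 32) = (h - 5)*(h - 4)*(h^2 + 2*h - 8) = (h - 5)*(h - 4)*(h - 2)*(h + 4)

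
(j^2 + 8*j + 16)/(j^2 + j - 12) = (j + 4)/(j - 3)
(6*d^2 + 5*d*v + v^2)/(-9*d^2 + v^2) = (2*d + v)/(-3*d + v)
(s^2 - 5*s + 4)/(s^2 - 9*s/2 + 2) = 2*(s - 1)/(2*s - 1)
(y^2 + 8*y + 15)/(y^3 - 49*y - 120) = 1/(y - 8)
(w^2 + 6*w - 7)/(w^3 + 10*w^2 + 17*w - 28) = 1/(w + 4)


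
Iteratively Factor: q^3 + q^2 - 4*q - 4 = (q - 2)*(q^2 + 3*q + 2) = (q - 2)*(q + 1)*(q + 2)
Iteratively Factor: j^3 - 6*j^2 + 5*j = (j - 5)*(j^2 - j) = (j - 5)*(j - 1)*(j)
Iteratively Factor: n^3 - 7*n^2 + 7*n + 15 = (n - 3)*(n^2 - 4*n - 5) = (n - 3)*(n + 1)*(n - 5)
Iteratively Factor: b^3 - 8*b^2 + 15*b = (b)*(b^2 - 8*b + 15) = b*(b - 3)*(b - 5)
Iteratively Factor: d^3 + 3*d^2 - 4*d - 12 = (d - 2)*(d^2 + 5*d + 6) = (d - 2)*(d + 3)*(d + 2)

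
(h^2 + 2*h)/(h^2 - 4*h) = (h + 2)/(h - 4)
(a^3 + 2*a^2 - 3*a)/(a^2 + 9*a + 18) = a*(a - 1)/(a + 6)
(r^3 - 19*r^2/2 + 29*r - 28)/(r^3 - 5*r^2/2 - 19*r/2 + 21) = (r - 4)/(r + 3)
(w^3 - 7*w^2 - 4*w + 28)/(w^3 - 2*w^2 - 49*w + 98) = (w + 2)/(w + 7)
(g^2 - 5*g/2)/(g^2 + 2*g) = (g - 5/2)/(g + 2)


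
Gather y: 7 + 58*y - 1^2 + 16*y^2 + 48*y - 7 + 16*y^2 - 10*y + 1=32*y^2 + 96*y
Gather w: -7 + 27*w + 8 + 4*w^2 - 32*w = 4*w^2 - 5*w + 1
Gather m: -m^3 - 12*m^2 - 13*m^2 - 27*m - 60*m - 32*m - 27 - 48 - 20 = -m^3 - 25*m^2 - 119*m - 95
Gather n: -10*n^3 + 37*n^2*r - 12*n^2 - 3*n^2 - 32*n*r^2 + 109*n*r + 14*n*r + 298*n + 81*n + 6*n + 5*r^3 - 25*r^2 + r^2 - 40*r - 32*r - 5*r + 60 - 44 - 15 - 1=-10*n^3 + n^2*(37*r - 15) + n*(-32*r^2 + 123*r + 385) + 5*r^3 - 24*r^2 - 77*r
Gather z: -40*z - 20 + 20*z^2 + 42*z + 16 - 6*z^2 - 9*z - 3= 14*z^2 - 7*z - 7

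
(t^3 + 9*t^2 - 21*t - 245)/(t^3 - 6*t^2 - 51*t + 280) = (t + 7)/(t - 8)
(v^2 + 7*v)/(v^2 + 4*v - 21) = v/(v - 3)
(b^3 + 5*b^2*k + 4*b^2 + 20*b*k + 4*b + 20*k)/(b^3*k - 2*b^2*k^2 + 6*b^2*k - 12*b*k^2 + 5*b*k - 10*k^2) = (b^3 + 5*b^2*k + 4*b^2 + 20*b*k + 4*b + 20*k)/(k*(b^3 - 2*b^2*k + 6*b^2 - 12*b*k + 5*b - 10*k))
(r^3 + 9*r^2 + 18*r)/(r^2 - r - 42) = r*(r + 3)/(r - 7)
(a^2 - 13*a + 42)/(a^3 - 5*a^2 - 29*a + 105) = (a - 6)/(a^2 + 2*a - 15)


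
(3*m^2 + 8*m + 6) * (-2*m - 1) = -6*m^3 - 19*m^2 - 20*m - 6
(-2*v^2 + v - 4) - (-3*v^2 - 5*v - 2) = v^2 + 6*v - 2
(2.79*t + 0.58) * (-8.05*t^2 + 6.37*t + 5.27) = -22.4595*t^3 + 13.1033*t^2 + 18.3979*t + 3.0566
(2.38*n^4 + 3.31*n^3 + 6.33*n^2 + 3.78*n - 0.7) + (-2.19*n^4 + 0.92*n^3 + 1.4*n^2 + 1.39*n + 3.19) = 0.19*n^4 + 4.23*n^3 + 7.73*n^2 + 5.17*n + 2.49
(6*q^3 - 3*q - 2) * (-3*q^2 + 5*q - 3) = -18*q^5 + 30*q^4 - 9*q^3 - 9*q^2 - q + 6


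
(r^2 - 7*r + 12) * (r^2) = r^4 - 7*r^3 + 12*r^2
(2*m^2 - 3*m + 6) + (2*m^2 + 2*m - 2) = 4*m^2 - m + 4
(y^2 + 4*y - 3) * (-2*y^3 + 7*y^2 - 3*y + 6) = -2*y^5 - y^4 + 31*y^3 - 27*y^2 + 33*y - 18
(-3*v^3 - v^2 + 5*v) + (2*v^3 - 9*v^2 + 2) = -v^3 - 10*v^2 + 5*v + 2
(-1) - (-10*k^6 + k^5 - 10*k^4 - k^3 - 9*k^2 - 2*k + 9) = 10*k^6 - k^5 + 10*k^4 + k^3 + 9*k^2 + 2*k - 10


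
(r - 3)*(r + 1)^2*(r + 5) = r^4 + 4*r^3 - 10*r^2 - 28*r - 15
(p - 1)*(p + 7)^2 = p^3 + 13*p^2 + 35*p - 49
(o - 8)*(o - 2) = o^2 - 10*o + 16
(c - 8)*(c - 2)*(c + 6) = c^3 - 4*c^2 - 44*c + 96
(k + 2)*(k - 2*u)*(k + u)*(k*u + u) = k^4*u - k^3*u^2 + 3*k^3*u - 2*k^2*u^3 - 3*k^2*u^2 + 2*k^2*u - 6*k*u^3 - 2*k*u^2 - 4*u^3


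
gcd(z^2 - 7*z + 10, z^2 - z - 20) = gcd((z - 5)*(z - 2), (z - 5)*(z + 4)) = z - 5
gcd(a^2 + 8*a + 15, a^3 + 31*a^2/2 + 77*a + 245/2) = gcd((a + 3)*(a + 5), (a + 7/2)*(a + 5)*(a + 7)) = a + 5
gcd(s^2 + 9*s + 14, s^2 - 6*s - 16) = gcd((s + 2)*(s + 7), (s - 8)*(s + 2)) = s + 2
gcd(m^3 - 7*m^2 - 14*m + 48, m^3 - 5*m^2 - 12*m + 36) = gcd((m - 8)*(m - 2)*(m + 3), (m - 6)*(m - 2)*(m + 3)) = m^2 + m - 6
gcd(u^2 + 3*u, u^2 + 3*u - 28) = 1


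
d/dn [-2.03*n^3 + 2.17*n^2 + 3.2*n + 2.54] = -6.09*n^2 + 4.34*n + 3.2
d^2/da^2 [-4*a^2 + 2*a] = -8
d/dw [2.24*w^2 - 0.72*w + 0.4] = 4.48*w - 0.72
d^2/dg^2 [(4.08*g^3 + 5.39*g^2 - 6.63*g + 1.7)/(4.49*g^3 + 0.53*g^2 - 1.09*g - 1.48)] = (197.907526*g^6 - 682.16121*g^5 + 800.22576*g^4 + 519.877338*g^3 - 510.88812*g^2 + 84.30606*g + 51.710044)/(90.518849*g^9 + 32.054559*g^8 - 62.139804*g^7 - 104.925205*g^6 - 6.046572*g^5 + 44.101491*g^4 + 33.339635*g^3 - 1.792428*g^2 - 7.162608*g - 3.241792)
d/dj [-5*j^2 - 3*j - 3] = -10*j - 3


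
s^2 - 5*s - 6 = (s - 6)*(s + 1)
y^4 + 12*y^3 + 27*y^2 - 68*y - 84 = (y - 2)*(y + 1)*(y + 6)*(y + 7)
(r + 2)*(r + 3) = r^2 + 5*r + 6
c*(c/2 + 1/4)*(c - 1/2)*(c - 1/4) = c^4/2 - c^3/8 - c^2/8 + c/32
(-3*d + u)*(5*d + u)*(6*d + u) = -90*d^3 - 3*d^2*u + 8*d*u^2 + u^3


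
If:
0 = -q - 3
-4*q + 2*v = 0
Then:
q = -3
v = -6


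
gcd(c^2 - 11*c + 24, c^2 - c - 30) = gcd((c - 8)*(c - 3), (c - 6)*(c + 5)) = 1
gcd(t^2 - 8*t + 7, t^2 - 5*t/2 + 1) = 1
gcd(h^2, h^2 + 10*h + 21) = 1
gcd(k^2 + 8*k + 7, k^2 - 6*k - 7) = k + 1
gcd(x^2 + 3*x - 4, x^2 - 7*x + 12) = 1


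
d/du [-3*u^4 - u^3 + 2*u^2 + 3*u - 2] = -12*u^3 - 3*u^2 + 4*u + 3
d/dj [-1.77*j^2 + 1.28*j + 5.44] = 1.28 - 3.54*j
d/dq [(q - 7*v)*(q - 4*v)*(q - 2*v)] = 3*q^2 - 26*q*v + 50*v^2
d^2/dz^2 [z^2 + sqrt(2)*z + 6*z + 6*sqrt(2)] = 2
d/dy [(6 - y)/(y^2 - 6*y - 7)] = (-y^2 + 6*y + 2*(y - 6)*(y - 3) + 7)/(-y^2 + 6*y + 7)^2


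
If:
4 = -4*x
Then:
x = -1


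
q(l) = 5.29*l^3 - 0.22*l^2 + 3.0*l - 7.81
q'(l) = 15.87*l^2 - 0.44*l + 3.0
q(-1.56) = -33.11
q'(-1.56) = 42.31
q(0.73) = -3.68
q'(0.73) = 11.14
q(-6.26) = -1332.92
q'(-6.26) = 627.66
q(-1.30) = -23.70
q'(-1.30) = 30.39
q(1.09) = 2.05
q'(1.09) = 21.38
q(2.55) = 86.12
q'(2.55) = 105.07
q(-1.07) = -17.75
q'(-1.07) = 21.64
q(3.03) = 146.42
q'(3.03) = 147.37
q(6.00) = 1144.91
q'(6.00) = 571.68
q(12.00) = 9137.63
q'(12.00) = 2283.00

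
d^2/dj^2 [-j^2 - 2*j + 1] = -2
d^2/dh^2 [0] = 0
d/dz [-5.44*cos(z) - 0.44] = 5.44*sin(z)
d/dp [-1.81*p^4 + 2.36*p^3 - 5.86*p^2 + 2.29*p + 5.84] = -7.24*p^3 + 7.08*p^2 - 11.72*p + 2.29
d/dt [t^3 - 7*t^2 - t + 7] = 3*t^2 - 14*t - 1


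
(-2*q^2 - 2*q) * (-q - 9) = 2*q^3 + 20*q^2 + 18*q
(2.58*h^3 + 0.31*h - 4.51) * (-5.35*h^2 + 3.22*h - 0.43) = -13.803*h^5 + 8.3076*h^4 - 2.7679*h^3 + 25.1267*h^2 - 14.6555*h + 1.9393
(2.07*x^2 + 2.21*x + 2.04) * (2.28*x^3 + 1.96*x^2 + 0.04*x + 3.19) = 4.7196*x^5 + 9.096*x^4 + 9.0656*x^3 + 10.6901*x^2 + 7.1315*x + 6.5076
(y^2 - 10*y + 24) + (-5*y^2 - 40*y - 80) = -4*y^2 - 50*y - 56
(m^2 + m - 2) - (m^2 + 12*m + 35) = -11*m - 37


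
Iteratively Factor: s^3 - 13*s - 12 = (s + 1)*(s^2 - s - 12) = (s - 4)*(s + 1)*(s + 3)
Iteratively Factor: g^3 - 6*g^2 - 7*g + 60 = (g - 5)*(g^2 - g - 12) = (g - 5)*(g - 4)*(g + 3)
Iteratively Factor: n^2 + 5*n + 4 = (n + 1)*(n + 4)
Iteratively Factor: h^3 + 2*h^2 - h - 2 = (h - 1)*(h^2 + 3*h + 2) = (h - 1)*(h + 1)*(h + 2)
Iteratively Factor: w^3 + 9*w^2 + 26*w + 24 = (w + 2)*(w^2 + 7*w + 12) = (w + 2)*(w + 4)*(w + 3)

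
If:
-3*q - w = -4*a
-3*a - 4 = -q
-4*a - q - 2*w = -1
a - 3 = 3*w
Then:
No Solution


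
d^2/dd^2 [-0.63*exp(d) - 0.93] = -0.63*exp(d)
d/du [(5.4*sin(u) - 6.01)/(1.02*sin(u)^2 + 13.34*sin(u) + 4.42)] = (-5.508*sin(u)^2 + 12.2604*sin(u) + 104.0414)*cos(u)/(1.0404*sin(u)^4 + 27.2136*sin(u)^3 + 186.9724*sin(u)^2 + 117.9256*sin(u) + 19.5364)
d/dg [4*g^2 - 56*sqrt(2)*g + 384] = 8*g - 56*sqrt(2)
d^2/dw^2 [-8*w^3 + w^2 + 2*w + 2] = 2 - 48*w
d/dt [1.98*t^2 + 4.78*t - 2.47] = 3.96*t + 4.78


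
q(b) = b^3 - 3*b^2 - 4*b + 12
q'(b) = 3*b^2 - 6*b - 4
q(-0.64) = 13.07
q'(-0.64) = 1.07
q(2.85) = -0.62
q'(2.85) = 3.27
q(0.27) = 10.72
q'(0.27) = -5.40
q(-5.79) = -259.52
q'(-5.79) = 131.31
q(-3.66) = -62.57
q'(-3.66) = 58.15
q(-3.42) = -49.41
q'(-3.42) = 51.61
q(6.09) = 102.24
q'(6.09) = 70.72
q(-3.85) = -74.13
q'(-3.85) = 63.57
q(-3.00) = -30.00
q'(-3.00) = 41.00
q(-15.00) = -3978.00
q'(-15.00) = 761.00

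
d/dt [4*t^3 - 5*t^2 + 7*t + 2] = 12*t^2 - 10*t + 7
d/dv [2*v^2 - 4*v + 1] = 4*v - 4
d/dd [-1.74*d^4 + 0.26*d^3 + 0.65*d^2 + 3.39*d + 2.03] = -6.96*d^3 + 0.78*d^2 + 1.3*d + 3.39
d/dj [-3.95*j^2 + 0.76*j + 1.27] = 0.76 - 7.9*j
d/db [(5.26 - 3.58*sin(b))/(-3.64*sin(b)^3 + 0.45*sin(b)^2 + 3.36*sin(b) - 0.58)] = (-26.0624*sin(b)^3 + 59.0502*sin(b)^2 - 4.734*sin(b) - 15.5972)*cos(b)/(13.2496*sin(b)^6 - 3.276*sin(b)^5 - 24.2583*sin(b)^4 + 7.2464*sin(b)^3 + 10.7676*sin(b)^2 - 3.8976*sin(b) + 0.3364)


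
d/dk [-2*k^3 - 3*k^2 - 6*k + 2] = -6*k^2 - 6*k - 6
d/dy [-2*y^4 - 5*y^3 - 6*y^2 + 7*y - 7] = -8*y^3 - 15*y^2 - 12*y + 7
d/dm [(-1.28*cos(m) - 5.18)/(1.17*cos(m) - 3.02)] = -9.9262*sin(m)/(1.17*cos(m) - 3.02)^2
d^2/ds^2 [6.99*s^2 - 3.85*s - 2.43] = 13.9800000000000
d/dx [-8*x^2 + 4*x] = 4 - 16*x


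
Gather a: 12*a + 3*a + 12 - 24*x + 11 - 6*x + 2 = 15*a - 30*x + 25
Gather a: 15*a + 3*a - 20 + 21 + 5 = 18*a + 6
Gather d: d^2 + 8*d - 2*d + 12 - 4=d^2 + 6*d + 8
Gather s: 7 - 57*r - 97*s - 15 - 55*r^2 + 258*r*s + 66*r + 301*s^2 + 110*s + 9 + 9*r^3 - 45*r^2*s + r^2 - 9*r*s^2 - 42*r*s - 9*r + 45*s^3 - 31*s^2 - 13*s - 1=9*r^3 - 54*r^2 + 45*s^3 + s^2*(270 - 9*r) + s*(-45*r^2 + 216*r)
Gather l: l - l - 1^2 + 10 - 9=0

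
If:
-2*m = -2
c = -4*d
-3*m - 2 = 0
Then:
No Solution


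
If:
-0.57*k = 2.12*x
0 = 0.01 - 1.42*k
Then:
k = 0.01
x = -0.00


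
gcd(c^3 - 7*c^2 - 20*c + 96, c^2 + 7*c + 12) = c + 4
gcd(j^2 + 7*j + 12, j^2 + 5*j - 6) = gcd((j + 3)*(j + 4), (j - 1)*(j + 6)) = 1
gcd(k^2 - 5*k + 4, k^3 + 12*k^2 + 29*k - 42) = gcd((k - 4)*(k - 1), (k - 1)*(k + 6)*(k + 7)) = k - 1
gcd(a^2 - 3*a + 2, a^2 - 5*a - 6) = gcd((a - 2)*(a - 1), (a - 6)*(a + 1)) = 1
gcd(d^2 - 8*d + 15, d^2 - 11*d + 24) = d - 3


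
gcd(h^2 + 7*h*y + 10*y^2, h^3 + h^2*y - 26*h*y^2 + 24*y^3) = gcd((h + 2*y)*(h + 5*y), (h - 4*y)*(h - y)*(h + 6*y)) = 1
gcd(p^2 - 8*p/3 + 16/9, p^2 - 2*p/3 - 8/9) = p - 4/3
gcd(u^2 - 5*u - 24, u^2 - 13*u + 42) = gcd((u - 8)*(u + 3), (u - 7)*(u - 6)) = 1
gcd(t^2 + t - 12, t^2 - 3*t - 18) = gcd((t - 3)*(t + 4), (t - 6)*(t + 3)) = 1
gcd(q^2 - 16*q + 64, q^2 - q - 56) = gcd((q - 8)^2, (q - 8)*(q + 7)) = q - 8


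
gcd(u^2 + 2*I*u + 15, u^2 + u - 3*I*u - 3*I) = u - 3*I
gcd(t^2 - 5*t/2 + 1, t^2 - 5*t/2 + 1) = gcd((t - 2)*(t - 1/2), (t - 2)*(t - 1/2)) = t^2 - 5*t/2 + 1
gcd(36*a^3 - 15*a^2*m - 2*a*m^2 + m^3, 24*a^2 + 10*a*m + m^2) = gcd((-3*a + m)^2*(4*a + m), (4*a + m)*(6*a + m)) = 4*a + m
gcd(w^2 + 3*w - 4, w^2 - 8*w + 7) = w - 1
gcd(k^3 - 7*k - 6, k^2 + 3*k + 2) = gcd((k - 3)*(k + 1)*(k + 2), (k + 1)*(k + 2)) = k^2 + 3*k + 2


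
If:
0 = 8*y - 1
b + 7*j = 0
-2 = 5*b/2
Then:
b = -4/5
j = 4/35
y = 1/8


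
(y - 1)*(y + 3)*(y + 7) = y^3 + 9*y^2 + 11*y - 21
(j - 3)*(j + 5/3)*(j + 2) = j^3 + 2*j^2/3 - 23*j/3 - 10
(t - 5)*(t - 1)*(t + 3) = t^3 - 3*t^2 - 13*t + 15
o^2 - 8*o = o*(o - 8)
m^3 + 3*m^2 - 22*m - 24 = (m - 4)*(m + 1)*(m + 6)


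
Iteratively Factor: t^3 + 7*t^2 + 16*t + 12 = (t + 2)*(t^2 + 5*t + 6) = (t + 2)*(t + 3)*(t + 2)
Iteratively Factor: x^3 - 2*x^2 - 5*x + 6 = (x + 2)*(x^2 - 4*x + 3) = (x - 1)*(x + 2)*(x - 3)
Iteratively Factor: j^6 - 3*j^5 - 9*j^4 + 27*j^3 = (j)*(j^5 - 3*j^4 - 9*j^3 + 27*j^2) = j^2*(j^4 - 3*j^3 - 9*j^2 + 27*j) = j^2*(j - 3)*(j^3 - 9*j) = j^2*(j - 3)*(j + 3)*(j^2 - 3*j) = j^2*(j - 3)^2*(j + 3)*(j)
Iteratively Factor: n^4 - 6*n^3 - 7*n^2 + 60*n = (n + 3)*(n^3 - 9*n^2 + 20*n) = (n - 5)*(n + 3)*(n^2 - 4*n) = n*(n - 5)*(n + 3)*(n - 4)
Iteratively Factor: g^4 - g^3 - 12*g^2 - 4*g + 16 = (g - 4)*(g^3 + 3*g^2 - 4) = (g - 4)*(g + 2)*(g^2 + g - 2) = (g - 4)*(g + 2)^2*(g - 1)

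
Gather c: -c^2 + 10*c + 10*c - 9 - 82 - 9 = -c^2 + 20*c - 100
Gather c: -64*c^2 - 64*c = -64*c^2 - 64*c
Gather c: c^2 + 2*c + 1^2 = c^2 + 2*c + 1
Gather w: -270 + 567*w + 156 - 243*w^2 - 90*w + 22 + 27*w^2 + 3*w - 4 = -216*w^2 + 480*w - 96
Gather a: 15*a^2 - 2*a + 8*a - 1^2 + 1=15*a^2 + 6*a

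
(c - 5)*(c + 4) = c^2 - c - 20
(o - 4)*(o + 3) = o^2 - o - 12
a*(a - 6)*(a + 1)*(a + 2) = a^4 - 3*a^3 - 16*a^2 - 12*a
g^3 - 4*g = g*(g - 2)*(g + 2)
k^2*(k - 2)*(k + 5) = k^4 + 3*k^3 - 10*k^2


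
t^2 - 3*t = t*(t - 3)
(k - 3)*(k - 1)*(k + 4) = k^3 - 13*k + 12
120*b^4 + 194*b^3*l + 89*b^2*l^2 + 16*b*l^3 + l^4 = (b + l)*(4*b + l)*(5*b + l)*(6*b + l)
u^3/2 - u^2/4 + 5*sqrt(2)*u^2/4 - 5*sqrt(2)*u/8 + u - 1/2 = (u/2 + sqrt(2))*(u - 1/2)*(u + sqrt(2)/2)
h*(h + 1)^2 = h^3 + 2*h^2 + h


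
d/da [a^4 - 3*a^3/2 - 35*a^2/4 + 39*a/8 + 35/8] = 4*a^3 - 9*a^2/2 - 35*a/2 + 39/8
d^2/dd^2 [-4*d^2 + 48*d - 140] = -8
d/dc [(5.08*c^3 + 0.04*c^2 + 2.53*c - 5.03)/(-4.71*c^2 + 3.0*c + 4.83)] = (-23.9268*c^4 + 30.48*c^3 + 85.6455*c^2 - 46.9962*c + 27.3099)/(22.1841*c^4 - 28.26*c^3 - 36.4986*c^2 + 28.98*c + 23.3289)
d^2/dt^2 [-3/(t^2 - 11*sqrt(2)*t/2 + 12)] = 12*(4*t^2 - 22*sqrt(2)*t - (4*t - 11*sqrt(2))^2 + 48)/(2*t^2 - 11*sqrt(2)*t + 24)^3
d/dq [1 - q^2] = -2*q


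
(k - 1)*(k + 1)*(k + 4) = k^3 + 4*k^2 - k - 4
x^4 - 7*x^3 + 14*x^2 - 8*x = x*(x - 4)*(x - 2)*(x - 1)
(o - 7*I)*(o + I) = o^2 - 6*I*o + 7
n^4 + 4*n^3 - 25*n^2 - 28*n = n*(n - 4)*(n + 1)*(n + 7)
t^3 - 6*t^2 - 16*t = t*(t - 8)*(t + 2)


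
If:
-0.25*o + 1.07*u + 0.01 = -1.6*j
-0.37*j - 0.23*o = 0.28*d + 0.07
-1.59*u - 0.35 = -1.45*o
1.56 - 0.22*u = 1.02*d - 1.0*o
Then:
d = 0.01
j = 1.05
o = -2.00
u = -2.05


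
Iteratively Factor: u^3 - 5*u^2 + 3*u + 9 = (u - 3)*(u^2 - 2*u - 3) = (u - 3)*(u + 1)*(u - 3)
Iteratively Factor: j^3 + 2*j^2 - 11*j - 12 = (j - 3)*(j^2 + 5*j + 4) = (j - 3)*(j + 4)*(j + 1)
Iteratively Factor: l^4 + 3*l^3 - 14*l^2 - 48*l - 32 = (l + 1)*(l^3 + 2*l^2 - 16*l - 32) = (l - 4)*(l + 1)*(l^2 + 6*l + 8) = (l - 4)*(l + 1)*(l + 4)*(l + 2)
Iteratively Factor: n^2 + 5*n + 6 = (n + 3)*(n + 2)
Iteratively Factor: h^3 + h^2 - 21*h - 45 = (h - 5)*(h^2 + 6*h + 9) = (h - 5)*(h + 3)*(h + 3)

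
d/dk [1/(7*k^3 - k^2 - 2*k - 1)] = (-21*k^2 + 2*k + 2)/(-7*k^3 + k^2 + 2*k + 1)^2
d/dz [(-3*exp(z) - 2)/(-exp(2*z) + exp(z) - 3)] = (-(2*exp(z) - 1)*(3*exp(z) + 2) + 3*exp(2*z) - 3*exp(z) + 9)*exp(z)/(exp(2*z) - exp(z) + 3)^2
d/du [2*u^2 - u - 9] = 4*u - 1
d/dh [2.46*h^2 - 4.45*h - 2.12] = 4.92*h - 4.45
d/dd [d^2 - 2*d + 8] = 2*d - 2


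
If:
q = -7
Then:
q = -7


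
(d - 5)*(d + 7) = d^2 + 2*d - 35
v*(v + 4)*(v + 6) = v^3 + 10*v^2 + 24*v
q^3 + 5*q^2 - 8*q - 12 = (q - 2)*(q + 1)*(q + 6)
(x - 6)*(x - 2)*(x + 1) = x^3 - 7*x^2 + 4*x + 12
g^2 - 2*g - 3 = (g - 3)*(g + 1)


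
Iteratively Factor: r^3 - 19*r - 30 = (r + 2)*(r^2 - 2*r - 15) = (r + 2)*(r + 3)*(r - 5)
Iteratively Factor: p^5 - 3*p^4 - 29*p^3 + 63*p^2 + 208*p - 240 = (p - 5)*(p^4 + 2*p^3 - 19*p^2 - 32*p + 48) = (p - 5)*(p - 4)*(p^3 + 6*p^2 + 5*p - 12) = (p - 5)*(p - 4)*(p + 4)*(p^2 + 2*p - 3) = (p - 5)*(p - 4)*(p + 3)*(p + 4)*(p - 1)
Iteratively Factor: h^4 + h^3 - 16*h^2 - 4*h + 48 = (h + 4)*(h^3 - 3*h^2 - 4*h + 12) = (h - 3)*(h + 4)*(h^2 - 4) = (h - 3)*(h + 2)*(h + 4)*(h - 2)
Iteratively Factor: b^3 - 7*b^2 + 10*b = (b - 2)*(b^2 - 5*b) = b*(b - 2)*(b - 5)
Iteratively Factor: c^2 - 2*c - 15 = (c + 3)*(c - 5)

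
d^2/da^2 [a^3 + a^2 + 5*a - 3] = 6*a + 2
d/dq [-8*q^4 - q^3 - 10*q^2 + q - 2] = -32*q^3 - 3*q^2 - 20*q + 1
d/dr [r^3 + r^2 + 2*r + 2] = 3*r^2 + 2*r + 2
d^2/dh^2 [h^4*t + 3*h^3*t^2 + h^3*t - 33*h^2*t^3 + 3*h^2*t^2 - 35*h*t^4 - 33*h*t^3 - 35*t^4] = 6*t*(2*h^2 + 3*h*t + h - 11*t^2 + t)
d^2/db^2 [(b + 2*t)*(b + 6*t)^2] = 6*b + 28*t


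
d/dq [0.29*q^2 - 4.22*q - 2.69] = 0.58*q - 4.22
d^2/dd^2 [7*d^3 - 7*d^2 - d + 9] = 42*d - 14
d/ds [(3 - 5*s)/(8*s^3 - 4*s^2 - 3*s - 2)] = (80*s^3 - 92*s^2 + 24*s + 19)/(64*s^6 - 64*s^5 - 32*s^4 - 8*s^3 + 25*s^2 + 12*s + 4)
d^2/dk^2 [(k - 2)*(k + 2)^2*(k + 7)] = 12*k^2 + 54*k + 20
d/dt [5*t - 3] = 5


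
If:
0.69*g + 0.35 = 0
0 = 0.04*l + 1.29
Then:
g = -0.51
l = -32.25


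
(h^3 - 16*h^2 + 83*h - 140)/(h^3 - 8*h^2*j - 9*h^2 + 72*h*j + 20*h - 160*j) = (h - 7)/(h - 8*j)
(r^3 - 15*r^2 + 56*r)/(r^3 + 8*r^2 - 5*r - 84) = r*(r^2 - 15*r + 56)/(r^3 + 8*r^2 - 5*r - 84)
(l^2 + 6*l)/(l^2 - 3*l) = (l + 6)/(l - 3)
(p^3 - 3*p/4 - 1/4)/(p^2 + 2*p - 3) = (p^2 + p + 1/4)/(p + 3)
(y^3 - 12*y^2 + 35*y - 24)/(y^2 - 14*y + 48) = (y^2 - 4*y + 3)/(y - 6)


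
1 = 1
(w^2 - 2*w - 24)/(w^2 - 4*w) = (w^2 - 2*w - 24)/(w*(w - 4))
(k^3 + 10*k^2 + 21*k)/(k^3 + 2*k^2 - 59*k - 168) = k/(k - 8)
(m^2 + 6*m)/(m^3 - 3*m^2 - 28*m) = (m + 6)/(m^2 - 3*m - 28)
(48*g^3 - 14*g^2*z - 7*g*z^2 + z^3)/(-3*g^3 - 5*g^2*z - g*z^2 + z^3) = (-48*g^3 + 14*g^2*z + 7*g*z^2 - z^3)/(3*g^3 + 5*g^2*z + g*z^2 - z^3)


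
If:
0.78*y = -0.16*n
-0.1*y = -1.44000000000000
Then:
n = -70.20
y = 14.40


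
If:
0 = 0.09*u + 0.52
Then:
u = -5.78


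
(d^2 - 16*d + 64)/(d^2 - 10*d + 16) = (d - 8)/(d - 2)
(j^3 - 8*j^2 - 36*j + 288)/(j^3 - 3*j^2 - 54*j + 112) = (j^2 - 36)/(j^2 + 5*j - 14)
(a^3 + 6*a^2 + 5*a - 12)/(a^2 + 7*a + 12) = a - 1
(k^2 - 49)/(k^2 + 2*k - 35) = (k - 7)/(k - 5)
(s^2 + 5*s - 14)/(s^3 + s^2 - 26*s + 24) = (s^2 + 5*s - 14)/(s^3 + s^2 - 26*s + 24)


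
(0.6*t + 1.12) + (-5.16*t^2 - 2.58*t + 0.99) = -5.16*t^2 - 1.98*t + 2.11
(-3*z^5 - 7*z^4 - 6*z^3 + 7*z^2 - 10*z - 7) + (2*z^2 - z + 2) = -3*z^5 - 7*z^4 - 6*z^3 + 9*z^2 - 11*z - 5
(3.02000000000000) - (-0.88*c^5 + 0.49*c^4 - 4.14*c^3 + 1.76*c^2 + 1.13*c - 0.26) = 0.88*c^5 - 0.49*c^4 + 4.14*c^3 - 1.76*c^2 - 1.13*c + 3.28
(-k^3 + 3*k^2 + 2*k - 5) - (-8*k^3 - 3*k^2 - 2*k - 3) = 7*k^3 + 6*k^2 + 4*k - 2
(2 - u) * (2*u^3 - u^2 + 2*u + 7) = -2*u^4 + 5*u^3 - 4*u^2 - 3*u + 14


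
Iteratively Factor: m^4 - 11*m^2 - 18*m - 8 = (m + 2)*(m^3 - 2*m^2 - 7*m - 4) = (m + 1)*(m + 2)*(m^2 - 3*m - 4) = (m + 1)^2*(m + 2)*(m - 4)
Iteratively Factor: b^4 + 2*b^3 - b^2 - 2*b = (b)*(b^3 + 2*b^2 - b - 2) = b*(b - 1)*(b^2 + 3*b + 2) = b*(b - 1)*(b + 2)*(b + 1)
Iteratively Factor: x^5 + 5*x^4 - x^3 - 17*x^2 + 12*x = (x)*(x^4 + 5*x^3 - x^2 - 17*x + 12) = x*(x - 1)*(x^3 + 6*x^2 + 5*x - 12) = x*(x - 1)^2*(x^2 + 7*x + 12) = x*(x - 1)^2*(x + 4)*(x + 3)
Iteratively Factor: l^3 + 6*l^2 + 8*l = (l + 4)*(l^2 + 2*l) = (l + 2)*(l + 4)*(l)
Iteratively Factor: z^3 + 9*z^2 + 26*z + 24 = (z + 2)*(z^2 + 7*z + 12) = (z + 2)*(z + 4)*(z + 3)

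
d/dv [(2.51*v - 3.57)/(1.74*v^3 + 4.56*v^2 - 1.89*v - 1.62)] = (-8.7348*v^3 + 7.1898*v^2 + 32.5584*v - 10.8135)/(3.0276*v^6 + 15.8688*v^5 + 14.2164*v^4 - 22.8744*v^3 - 11.2023*v^2 + 6.1236*v + 2.6244)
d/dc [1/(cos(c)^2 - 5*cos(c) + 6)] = (2*cos(c) - 5)*sin(c)/(cos(c)^2 - 5*cos(c) + 6)^2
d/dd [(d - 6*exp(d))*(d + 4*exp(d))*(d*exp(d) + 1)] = (d + 1)*(d - 6*exp(d))*(d + 4*exp(d))*exp(d) + (d - 6*exp(d))*(d*exp(d) + 1)*(4*exp(d) + 1) - (d + 4*exp(d))*(d*exp(d) + 1)*(6*exp(d) - 1)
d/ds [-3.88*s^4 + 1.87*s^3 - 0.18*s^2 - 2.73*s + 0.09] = -15.52*s^3 + 5.61*s^2 - 0.36*s - 2.73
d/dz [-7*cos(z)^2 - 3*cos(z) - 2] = (14*cos(z) + 3)*sin(z)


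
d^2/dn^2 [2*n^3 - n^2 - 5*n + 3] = 12*n - 2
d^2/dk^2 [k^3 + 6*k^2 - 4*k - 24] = 6*k + 12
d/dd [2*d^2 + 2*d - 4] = 4*d + 2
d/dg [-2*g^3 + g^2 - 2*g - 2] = -6*g^2 + 2*g - 2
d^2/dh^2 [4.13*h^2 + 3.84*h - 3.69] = 8.26000000000000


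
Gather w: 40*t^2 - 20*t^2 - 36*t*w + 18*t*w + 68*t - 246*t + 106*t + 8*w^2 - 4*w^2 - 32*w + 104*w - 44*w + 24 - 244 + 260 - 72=20*t^2 - 72*t + 4*w^2 + w*(28 - 18*t) - 32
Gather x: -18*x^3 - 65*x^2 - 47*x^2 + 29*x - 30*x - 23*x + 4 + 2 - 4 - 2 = -18*x^3 - 112*x^2 - 24*x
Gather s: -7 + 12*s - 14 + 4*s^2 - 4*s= 4*s^2 + 8*s - 21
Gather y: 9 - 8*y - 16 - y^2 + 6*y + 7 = -y^2 - 2*y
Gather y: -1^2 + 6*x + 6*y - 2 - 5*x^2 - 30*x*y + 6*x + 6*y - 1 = -5*x^2 + 12*x + y*(12 - 30*x) - 4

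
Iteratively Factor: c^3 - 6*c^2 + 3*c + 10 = (c - 5)*(c^2 - c - 2) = (c - 5)*(c + 1)*(c - 2)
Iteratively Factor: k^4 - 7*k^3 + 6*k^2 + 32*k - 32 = (k - 4)*(k^3 - 3*k^2 - 6*k + 8) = (k - 4)*(k + 2)*(k^2 - 5*k + 4) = (k - 4)*(k - 1)*(k + 2)*(k - 4)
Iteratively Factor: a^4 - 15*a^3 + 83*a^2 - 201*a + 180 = (a - 5)*(a^3 - 10*a^2 + 33*a - 36) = (a - 5)*(a - 3)*(a^2 - 7*a + 12) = (a - 5)*(a - 4)*(a - 3)*(a - 3)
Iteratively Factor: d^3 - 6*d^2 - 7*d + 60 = (d - 4)*(d^2 - 2*d - 15) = (d - 4)*(d + 3)*(d - 5)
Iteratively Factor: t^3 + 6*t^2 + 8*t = (t + 4)*(t^2 + 2*t) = (t + 2)*(t + 4)*(t)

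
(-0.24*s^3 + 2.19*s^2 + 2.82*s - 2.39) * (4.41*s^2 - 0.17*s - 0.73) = -1.0584*s^5 + 9.6987*s^4 + 12.2391*s^3 - 12.618*s^2 - 1.6523*s + 1.7447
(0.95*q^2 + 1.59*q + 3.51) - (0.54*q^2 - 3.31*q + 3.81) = 0.41*q^2 + 4.9*q - 0.3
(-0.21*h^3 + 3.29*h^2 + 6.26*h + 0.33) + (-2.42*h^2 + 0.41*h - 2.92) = -0.21*h^3 + 0.87*h^2 + 6.67*h - 2.59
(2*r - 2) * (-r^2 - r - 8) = -2*r^3 - 14*r + 16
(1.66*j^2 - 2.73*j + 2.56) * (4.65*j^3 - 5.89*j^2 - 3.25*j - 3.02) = 7.719*j^5 - 22.4719*j^4 + 22.5887*j^3 - 11.2191*j^2 - 0.0754000000000001*j - 7.7312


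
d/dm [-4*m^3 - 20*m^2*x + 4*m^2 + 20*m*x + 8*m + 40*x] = -12*m^2 - 40*m*x + 8*m + 20*x + 8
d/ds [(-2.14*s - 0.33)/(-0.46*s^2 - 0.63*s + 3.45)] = (0.9844*s^2 + 1.3482*s - (0.92*s + 0.63)*(2.14*s + 0.33) - 7.383)/(0.46*s^2 + 0.63*s - 3.45)^2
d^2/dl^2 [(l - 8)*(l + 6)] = 2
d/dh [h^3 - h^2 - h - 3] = 3*h^2 - 2*h - 1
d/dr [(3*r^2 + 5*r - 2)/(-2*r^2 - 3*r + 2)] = 1/(4*r^2 - 4*r + 1)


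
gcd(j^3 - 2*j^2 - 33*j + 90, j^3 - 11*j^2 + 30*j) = j - 5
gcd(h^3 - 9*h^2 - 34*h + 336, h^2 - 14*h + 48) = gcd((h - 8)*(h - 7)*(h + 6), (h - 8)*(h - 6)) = h - 8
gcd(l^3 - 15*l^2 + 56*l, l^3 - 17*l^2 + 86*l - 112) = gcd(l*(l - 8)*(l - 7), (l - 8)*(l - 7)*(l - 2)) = l^2 - 15*l + 56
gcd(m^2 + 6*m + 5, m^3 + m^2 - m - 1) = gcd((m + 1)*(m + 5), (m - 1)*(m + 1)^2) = m + 1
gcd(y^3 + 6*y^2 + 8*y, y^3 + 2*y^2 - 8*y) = y^2 + 4*y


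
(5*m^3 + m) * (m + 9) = 5*m^4 + 45*m^3 + m^2 + 9*m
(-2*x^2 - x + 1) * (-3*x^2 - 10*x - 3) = 6*x^4 + 23*x^3 + 13*x^2 - 7*x - 3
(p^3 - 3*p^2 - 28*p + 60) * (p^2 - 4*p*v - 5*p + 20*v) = p^5 - 4*p^4*v - 8*p^4 + 32*p^3*v - 13*p^3 + 52*p^2*v + 200*p^2 - 800*p*v - 300*p + 1200*v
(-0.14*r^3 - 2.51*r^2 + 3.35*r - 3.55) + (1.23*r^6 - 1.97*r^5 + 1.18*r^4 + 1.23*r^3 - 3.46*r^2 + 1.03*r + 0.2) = 1.23*r^6 - 1.97*r^5 + 1.18*r^4 + 1.09*r^3 - 5.97*r^2 + 4.38*r - 3.35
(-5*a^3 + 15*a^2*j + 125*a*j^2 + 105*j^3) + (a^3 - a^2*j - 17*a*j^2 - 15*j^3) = -4*a^3 + 14*a^2*j + 108*a*j^2 + 90*j^3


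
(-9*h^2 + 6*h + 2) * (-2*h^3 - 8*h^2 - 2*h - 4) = 18*h^5 + 60*h^4 - 34*h^3 + 8*h^2 - 28*h - 8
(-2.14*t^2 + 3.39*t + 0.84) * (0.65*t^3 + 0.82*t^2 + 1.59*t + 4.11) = -1.391*t^5 + 0.4487*t^4 - 0.0768000000000004*t^3 - 2.7165*t^2 + 15.2685*t + 3.4524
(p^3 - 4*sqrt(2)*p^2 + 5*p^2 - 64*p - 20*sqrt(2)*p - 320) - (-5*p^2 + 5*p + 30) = p^3 - 4*sqrt(2)*p^2 + 10*p^2 - 69*p - 20*sqrt(2)*p - 350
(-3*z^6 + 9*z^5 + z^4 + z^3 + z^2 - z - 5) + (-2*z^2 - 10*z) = -3*z^6 + 9*z^5 + z^4 + z^3 - z^2 - 11*z - 5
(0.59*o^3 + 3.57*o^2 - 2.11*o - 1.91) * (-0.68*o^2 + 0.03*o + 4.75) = -0.4012*o^5 - 2.4099*o^4 + 4.3444*o^3 + 18.193*o^2 - 10.0798*o - 9.0725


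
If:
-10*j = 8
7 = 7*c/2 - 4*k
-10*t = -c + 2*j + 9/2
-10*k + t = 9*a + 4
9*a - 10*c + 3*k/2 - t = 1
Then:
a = 231889/251100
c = 158/279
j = -4/5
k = -350/279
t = -6511/27900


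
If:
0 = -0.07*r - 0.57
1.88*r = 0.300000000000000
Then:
No Solution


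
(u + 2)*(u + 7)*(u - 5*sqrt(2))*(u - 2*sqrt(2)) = u^4 - 7*sqrt(2)*u^3 + 9*u^3 - 63*sqrt(2)*u^2 + 34*u^2 - 98*sqrt(2)*u + 180*u + 280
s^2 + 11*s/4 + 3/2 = (s + 3/4)*(s + 2)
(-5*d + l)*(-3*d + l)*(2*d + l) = 30*d^3 - d^2*l - 6*d*l^2 + l^3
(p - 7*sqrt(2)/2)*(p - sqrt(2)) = p^2 - 9*sqrt(2)*p/2 + 7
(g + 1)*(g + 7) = g^2 + 8*g + 7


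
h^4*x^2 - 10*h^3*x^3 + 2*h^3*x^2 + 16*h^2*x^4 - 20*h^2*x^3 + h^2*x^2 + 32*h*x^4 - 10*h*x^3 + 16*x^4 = (h - 8*x)*(h - 2*x)*(h*x + x)^2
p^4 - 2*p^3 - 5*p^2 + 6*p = p*(p - 3)*(p - 1)*(p + 2)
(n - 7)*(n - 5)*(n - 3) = n^3 - 15*n^2 + 71*n - 105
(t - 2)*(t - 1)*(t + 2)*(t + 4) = t^4 + 3*t^3 - 8*t^2 - 12*t + 16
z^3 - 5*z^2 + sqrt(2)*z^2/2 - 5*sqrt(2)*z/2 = z*(z - 5)*(z + sqrt(2)/2)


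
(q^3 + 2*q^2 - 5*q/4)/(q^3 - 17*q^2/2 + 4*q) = (q + 5/2)/(q - 8)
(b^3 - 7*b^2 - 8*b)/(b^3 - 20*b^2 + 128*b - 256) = b*(b + 1)/(b^2 - 12*b + 32)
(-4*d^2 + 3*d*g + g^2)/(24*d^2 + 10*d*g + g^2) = (-d + g)/(6*d + g)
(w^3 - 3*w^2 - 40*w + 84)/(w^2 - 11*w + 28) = (w^2 + 4*w - 12)/(w - 4)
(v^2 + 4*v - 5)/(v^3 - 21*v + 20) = 1/(v - 4)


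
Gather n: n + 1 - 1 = n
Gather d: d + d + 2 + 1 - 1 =2*d + 2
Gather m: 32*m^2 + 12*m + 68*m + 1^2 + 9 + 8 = 32*m^2 + 80*m + 18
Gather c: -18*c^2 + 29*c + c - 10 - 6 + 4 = -18*c^2 + 30*c - 12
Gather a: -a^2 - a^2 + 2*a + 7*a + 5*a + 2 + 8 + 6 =-2*a^2 + 14*a + 16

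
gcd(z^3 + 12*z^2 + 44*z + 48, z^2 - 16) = z + 4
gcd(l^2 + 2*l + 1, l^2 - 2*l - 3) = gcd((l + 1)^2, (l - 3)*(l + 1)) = l + 1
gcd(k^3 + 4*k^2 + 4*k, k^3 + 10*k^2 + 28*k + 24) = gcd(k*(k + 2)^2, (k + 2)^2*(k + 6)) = k^2 + 4*k + 4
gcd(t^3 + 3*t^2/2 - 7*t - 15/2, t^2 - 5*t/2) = t - 5/2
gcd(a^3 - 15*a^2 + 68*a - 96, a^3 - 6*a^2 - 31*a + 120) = a^2 - 11*a + 24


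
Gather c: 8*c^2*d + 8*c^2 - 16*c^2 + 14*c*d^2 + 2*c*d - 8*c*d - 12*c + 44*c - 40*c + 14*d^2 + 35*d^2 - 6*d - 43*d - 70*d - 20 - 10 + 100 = c^2*(8*d - 8) + c*(14*d^2 - 6*d - 8) + 49*d^2 - 119*d + 70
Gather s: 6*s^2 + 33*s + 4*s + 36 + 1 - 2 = 6*s^2 + 37*s + 35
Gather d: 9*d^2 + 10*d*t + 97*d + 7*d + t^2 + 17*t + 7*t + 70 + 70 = 9*d^2 + d*(10*t + 104) + t^2 + 24*t + 140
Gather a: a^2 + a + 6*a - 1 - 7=a^2 + 7*a - 8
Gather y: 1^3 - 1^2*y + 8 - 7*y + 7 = 16 - 8*y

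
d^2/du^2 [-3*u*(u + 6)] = -6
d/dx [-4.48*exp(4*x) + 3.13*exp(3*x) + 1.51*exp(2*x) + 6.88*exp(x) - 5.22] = (-17.92*exp(3*x) + 9.39*exp(2*x) + 3.02*exp(x) + 6.88)*exp(x)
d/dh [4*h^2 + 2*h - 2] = 8*h + 2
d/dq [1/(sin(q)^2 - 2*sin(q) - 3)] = 2*(1 - sin(q))*cos(q)/((sin(q) - 3)^2*(sin(q) + 1)^2)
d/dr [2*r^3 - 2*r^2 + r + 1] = 6*r^2 - 4*r + 1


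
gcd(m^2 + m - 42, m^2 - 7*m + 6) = m - 6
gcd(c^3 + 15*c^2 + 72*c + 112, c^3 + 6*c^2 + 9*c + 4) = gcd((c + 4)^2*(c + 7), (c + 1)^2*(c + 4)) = c + 4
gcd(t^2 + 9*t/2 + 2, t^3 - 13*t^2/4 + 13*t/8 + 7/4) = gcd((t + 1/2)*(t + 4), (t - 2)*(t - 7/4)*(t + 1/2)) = t + 1/2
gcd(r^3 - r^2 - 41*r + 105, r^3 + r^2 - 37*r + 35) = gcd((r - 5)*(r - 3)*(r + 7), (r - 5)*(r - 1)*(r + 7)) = r^2 + 2*r - 35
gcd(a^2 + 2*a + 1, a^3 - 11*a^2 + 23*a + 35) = a + 1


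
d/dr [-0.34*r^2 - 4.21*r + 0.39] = -0.68*r - 4.21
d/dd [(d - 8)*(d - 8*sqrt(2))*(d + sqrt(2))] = 3*d^2 - 14*sqrt(2)*d - 16*d - 16 + 56*sqrt(2)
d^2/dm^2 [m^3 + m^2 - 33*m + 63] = 6*m + 2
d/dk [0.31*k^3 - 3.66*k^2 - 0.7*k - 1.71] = 0.93*k^2 - 7.32*k - 0.7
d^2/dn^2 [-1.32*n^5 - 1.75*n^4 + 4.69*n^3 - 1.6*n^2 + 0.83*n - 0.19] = -26.4*n^3 - 21.0*n^2 + 28.14*n - 3.2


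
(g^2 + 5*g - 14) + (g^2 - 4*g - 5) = 2*g^2 + g - 19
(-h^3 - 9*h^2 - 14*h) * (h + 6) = -h^4 - 15*h^3 - 68*h^2 - 84*h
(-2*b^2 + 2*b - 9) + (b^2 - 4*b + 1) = -b^2 - 2*b - 8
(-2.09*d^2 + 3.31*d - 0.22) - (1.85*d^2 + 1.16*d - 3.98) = -3.94*d^2 + 2.15*d + 3.76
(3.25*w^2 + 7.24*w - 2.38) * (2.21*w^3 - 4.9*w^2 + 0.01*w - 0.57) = 7.1825*w^5 + 0.0753999999999984*w^4 - 40.7033*w^3 + 9.8819*w^2 - 4.1506*w + 1.3566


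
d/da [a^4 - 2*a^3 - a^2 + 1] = 2*a*(2*a^2 - 3*a - 1)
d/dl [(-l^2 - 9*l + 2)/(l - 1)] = (-l^2 + 2*l + 7)/(l^2 - 2*l + 1)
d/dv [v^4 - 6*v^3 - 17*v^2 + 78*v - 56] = 4*v^3 - 18*v^2 - 34*v + 78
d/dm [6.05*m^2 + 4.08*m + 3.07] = 12.1*m + 4.08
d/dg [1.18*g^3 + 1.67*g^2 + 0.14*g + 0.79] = 3.54*g^2 + 3.34*g + 0.14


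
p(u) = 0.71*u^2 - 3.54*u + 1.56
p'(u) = 1.42*u - 3.54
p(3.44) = -2.22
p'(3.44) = 1.34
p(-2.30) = 13.46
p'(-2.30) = -6.81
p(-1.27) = 7.20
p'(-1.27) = -5.34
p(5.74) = 4.63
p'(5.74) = 4.61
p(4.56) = 0.18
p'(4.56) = 2.94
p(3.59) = -2.00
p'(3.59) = 1.56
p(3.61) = -1.97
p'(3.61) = 1.59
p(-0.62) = 4.03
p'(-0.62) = -4.42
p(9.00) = 27.21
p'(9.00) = 9.24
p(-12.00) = 146.28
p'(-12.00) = -20.58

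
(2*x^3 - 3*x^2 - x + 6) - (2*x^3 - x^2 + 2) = -2*x^2 - x + 4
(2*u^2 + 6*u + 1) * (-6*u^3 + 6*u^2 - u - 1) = -12*u^5 - 24*u^4 + 28*u^3 - 2*u^2 - 7*u - 1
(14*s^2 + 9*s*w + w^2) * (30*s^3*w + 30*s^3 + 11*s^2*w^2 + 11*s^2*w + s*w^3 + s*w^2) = 420*s^5*w + 420*s^5 + 424*s^4*w^2 + 424*s^4*w + 143*s^3*w^3 + 143*s^3*w^2 + 20*s^2*w^4 + 20*s^2*w^3 + s*w^5 + s*w^4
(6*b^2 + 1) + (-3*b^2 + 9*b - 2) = 3*b^2 + 9*b - 1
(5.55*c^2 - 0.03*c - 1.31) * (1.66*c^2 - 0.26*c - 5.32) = 9.213*c^4 - 1.4928*c^3 - 31.6928*c^2 + 0.5002*c + 6.9692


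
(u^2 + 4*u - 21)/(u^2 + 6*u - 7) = (u - 3)/(u - 1)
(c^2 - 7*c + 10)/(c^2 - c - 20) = (c - 2)/(c + 4)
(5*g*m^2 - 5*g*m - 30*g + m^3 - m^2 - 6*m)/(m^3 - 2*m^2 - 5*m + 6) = (5*g + m)/(m - 1)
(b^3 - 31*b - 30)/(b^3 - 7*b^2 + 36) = (b^2 + 6*b + 5)/(b^2 - b - 6)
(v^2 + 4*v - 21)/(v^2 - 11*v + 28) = (v^2 + 4*v - 21)/(v^2 - 11*v + 28)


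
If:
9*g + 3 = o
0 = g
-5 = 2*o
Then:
No Solution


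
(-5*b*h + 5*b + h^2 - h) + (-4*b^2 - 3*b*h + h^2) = -4*b^2 - 8*b*h + 5*b + 2*h^2 - h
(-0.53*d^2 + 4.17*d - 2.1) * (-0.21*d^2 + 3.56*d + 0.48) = 0.1113*d^4 - 2.7625*d^3 + 15.0318*d^2 - 5.4744*d - 1.008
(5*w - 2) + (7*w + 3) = 12*w + 1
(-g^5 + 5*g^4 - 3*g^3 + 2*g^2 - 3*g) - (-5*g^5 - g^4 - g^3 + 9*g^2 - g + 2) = 4*g^5 + 6*g^4 - 2*g^3 - 7*g^2 - 2*g - 2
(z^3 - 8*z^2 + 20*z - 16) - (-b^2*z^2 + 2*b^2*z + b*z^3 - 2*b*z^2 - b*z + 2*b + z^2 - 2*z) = b^2*z^2 - 2*b^2*z - b*z^3 + 2*b*z^2 + b*z - 2*b + z^3 - 9*z^2 + 22*z - 16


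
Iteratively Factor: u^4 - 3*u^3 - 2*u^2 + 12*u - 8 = (u - 2)*(u^3 - u^2 - 4*u + 4) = (u - 2)*(u - 1)*(u^2 - 4) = (u - 2)^2*(u - 1)*(u + 2)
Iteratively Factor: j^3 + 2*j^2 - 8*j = (j + 4)*(j^2 - 2*j) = j*(j + 4)*(j - 2)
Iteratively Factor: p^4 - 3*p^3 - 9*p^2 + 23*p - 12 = (p - 4)*(p^3 + p^2 - 5*p + 3) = (p - 4)*(p - 1)*(p^2 + 2*p - 3) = (p - 4)*(p - 1)^2*(p + 3)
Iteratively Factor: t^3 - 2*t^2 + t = (t - 1)*(t^2 - t) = (t - 1)^2*(t)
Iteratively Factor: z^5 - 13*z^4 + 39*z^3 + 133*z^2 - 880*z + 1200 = (z - 5)*(z^4 - 8*z^3 - z^2 + 128*z - 240) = (z - 5)*(z + 4)*(z^3 - 12*z^2 + 47*z - 60) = (z - 5)*(z - 4)*(z + 4)*(z^2 - 8*z + 15) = (z - 5)^2*(z - 4)*(z + 4)*(z - 3)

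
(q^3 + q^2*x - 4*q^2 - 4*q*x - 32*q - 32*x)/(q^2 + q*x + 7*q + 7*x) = (q^2 - 4*q - 32)/(q + 7)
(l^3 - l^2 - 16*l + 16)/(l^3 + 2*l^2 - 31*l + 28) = (l + 4)/(l + 7)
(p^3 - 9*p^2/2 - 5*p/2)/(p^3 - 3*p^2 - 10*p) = (p + 1/2)/(p + 2)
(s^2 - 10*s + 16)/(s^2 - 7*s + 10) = (s - 8)/(s - 5)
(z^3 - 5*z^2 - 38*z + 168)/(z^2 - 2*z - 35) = (z^2 + 2*z - 24)/(z + 5)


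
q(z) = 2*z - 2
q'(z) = 2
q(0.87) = -0.26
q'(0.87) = 2.00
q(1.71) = 1.42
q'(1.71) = 2.00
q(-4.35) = -10.70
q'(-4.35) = 2.00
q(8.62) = 15.24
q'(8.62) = 2.00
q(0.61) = -0.78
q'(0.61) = 2.00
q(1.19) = 0.38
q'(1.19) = 2.00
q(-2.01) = -6.02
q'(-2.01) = 2.00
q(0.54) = -0.92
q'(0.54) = 2.00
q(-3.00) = -8.00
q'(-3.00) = 2.00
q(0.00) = -2.00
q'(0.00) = 2.00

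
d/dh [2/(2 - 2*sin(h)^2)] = 2*sin(h)/cos(h)^3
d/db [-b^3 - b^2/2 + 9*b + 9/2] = -3*b^2 - b + 9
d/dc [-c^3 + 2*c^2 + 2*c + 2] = -3*c^2 + 4*c + 2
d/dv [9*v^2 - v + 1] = 18*v - 1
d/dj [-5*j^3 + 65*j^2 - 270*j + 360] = -15*j^2 + 130*j - 270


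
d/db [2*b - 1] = 2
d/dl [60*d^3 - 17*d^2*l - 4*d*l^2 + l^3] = -17*d^2 - 8*d*l + 3*l^2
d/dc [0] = 0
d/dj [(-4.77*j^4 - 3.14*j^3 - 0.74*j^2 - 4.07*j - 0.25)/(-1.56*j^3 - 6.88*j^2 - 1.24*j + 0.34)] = (7.4412*j^6 + 65.6352*j^5 + 38.1932*j^4 - 11.3984*j^3 - 31.4568*j^2 - 3.9432*j - 1.6938)/(2.4336*j^6 + 21.4656*j^5 + 51.2032*j^4 + 16.0016*j^3 - 3.1408*j^2 - 0.8432*j + 0.1156)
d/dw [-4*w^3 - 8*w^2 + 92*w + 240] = -12*w^2 - 16*w + 92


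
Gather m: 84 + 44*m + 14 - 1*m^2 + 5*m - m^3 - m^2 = -m^3 - 2*m^2 + 49*m + 98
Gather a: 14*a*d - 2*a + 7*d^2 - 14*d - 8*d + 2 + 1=a*(14*d - 2) + 7*d^2 - 22*d + 3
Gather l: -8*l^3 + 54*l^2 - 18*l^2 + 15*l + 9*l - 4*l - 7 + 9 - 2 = -8*l^3 + 36*l^2 + 20*l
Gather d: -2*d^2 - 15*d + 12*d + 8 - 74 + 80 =-2*d^2 - 3*d + 14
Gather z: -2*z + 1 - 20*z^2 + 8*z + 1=-20*z^2 + 6*z + 2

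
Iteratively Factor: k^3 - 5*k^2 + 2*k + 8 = (k - 4)*(k^2 - k - 2) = (k - 4)*(k + 1)*(k - 2)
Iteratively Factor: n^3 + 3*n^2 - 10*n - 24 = (n - 3)*(n^2 + 6*n + 8) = (n - 3)*(n + 4)*(n + 2)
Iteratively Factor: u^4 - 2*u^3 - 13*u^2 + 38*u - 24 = (u - 2)*(u^3 - 13*u + 12) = (u - 3)*(u - 2)*(u^2 + 3*u - 4) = (u - 3)*(u - 2)*(u - 1)*(u + 4)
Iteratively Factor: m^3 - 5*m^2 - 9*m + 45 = (m + 3)*(m^2 - 8*m + 15) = (m - 5)*(m + 3)*(m - 3)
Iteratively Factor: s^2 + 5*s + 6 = (s + 2)*(s + 3)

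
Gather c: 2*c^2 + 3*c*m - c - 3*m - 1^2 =2*c^2 + c*(3*m - 1) - 3*m - 1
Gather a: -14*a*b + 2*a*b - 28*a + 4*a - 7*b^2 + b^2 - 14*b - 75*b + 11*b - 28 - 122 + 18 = a*(-12*b - 24) - 6*b^2 - 78*b - 132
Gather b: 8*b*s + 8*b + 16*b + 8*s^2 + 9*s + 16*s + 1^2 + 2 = b*(8*s + 24) + 8*s^2 + 25*s + 3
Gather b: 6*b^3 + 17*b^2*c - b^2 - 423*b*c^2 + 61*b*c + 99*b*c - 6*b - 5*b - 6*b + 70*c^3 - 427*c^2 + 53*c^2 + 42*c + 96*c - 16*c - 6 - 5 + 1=6*b^3 + b^2*(17*c - 1) + b*(-423*c^2 + 160*c - 17) + 70*c^3 - 374*c^2 + 122*c - 10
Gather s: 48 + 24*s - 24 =24*s + 24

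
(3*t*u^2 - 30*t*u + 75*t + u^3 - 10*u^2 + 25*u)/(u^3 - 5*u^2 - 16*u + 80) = (3*t*u - 15*t + u^2 - 5*u)/(u^2 - 16)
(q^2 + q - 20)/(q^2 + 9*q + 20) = (q - 4)/(q + 4)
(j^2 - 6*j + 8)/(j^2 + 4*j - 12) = (j - 4)/(j + 6)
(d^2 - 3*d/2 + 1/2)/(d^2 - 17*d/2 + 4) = (d - 1)/(d - 8)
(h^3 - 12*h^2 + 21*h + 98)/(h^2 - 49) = (h^2 - 5*h - 14)/(h + 7)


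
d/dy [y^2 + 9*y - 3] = 2*y + 9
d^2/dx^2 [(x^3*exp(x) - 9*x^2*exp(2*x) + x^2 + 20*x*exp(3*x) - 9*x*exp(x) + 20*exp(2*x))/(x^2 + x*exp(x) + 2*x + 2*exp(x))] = (-((x*exp(x) + 4*exp(x) + 2)*(x^3*exp(x) - 9*x^2*exp(2*x) + x^2 + 20*x*exp(3*x) - 9*x*exp(x) + 20*exp(2*x)) + 2*(x*exp(x) + 2*x + 3*exp(x) + 2)*(x^3*exp(x) - 18*x^2*exp(2*x) + 3*x^2*exp(x) + 60*x*exp(3*x) - 18*x*exp(2*x) - 9*x*exp(x) + 2*x + 20*exp(3*x) + 40*exp(2*x) - 9*exp(x)))*(x^2 + x*exp(x) + 2*x + 2*exp(x)) + (x^2 + x*exp(x) + 2*x + 2*exp(x))^2*(x^3*exp(x) - 36*x^2*exp(2*x) + 6*x^2*exp(x) + 180*x*exp(3*x) - 72*x*exp(2*x) - 3*x*exp(x) + 120*exp(3*x) + 62*exp(2*x) - 18*exp(x) + 2) + 2*(x*exp(x) + 2*x + 3*exp(x) + 2)^2*(x^3*exp(x) - 9*x^2*exp(2*x) + x^2 + 20*x*exp(3*x) - 9*x*exp(x) + 20*exp(2*x)))/(x^2 + x*exp(x) + 2*x + 2*exp(x))^3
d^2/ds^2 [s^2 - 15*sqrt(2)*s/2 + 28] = 2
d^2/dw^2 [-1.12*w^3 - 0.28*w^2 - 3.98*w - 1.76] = -6.72*w - 0.56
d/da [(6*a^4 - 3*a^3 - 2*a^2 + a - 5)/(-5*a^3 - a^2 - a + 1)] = (-30*a^6 - 12*a^5 - 25*a^4 + 40*a^3 - 81*a^2 - 14*a - 4)/(25*a^6 + 10*a^5 + 11*a^4 - 8*a^3 - a^2 - 2*a + 1)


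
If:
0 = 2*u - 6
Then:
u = 3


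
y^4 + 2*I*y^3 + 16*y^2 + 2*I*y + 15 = (y - 3*I)*(y - I)*(y + I)*(y + 5*I)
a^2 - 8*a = a*(a - 8)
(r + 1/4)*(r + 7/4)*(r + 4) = r^3 + 6*r^2 + 135*r/16 + 7/4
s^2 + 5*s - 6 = (s - 1)*(s + 6)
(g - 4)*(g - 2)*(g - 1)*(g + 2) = g^4 - 5*g^3 + 20*g - 16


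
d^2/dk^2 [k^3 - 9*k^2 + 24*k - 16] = 6*k - 18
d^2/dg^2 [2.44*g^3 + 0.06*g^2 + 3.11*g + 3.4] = 14.64*g + 0.12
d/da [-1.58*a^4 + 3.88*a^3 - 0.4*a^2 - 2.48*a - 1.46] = -6.32*a^3 + 11.64*a^2 - 0.8*a - 2.48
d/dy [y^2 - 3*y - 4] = 2*y - 3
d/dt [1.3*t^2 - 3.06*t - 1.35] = 2.6*t - 3.06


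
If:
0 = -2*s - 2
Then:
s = -1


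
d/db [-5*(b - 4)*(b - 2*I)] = -10*b + 20 + 10*I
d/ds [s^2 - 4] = 2*s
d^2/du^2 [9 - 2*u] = 0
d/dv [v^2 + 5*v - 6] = 2*v + 5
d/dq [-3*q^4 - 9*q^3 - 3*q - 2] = -12*q^3 - 27*q^2 - 3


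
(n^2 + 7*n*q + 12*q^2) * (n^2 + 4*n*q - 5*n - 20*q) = n^4 + 11*n^3*q - 5*n^3 + 40*n^2*q^2 - 55*n^2*q + 48*n*q^3 - 200*n*q^2 - 240*q^3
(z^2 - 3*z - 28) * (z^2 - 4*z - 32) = z^4 - 7*z^3 - 48*z^2 + 208*z + 896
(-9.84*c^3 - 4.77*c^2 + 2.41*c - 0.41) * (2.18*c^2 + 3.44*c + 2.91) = -21.4512*c^5 - 44.2482*c^4 - 39.7894*c^3 - 6.4841*c^2 + 5.6027*c - 1.1931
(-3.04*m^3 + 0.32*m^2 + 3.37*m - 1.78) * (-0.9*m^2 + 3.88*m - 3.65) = 2.736*m^5 - 12.0832*m^4 + 9.3046*m^3 + 13.5096*m^2 - 19.2069*m + 6.497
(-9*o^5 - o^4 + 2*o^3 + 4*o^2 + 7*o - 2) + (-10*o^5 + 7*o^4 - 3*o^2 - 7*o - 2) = -19*o^5 + 6*o^4 + 2*o^3 + o^2 - 4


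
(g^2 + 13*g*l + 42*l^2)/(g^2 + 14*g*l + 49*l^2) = (g + 6*l)/(g + 7*l)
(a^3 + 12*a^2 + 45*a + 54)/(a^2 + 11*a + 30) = (a^2 + 6*a + 9)/(a + 5)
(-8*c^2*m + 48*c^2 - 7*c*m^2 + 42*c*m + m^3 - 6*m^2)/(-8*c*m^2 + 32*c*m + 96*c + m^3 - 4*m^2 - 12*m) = (c + m)/(m + 2)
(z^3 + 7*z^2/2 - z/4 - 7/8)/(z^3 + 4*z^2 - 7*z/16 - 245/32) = 4*(4*z^2 - 1)/(16*z^2 + 8*z - 35)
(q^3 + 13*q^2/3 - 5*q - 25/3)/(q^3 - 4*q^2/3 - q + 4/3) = (3*q^2 + 10*q - 25)/(3*q^2 - 7*q + 4)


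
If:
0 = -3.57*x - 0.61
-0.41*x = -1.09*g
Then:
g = -0.06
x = -0.17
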